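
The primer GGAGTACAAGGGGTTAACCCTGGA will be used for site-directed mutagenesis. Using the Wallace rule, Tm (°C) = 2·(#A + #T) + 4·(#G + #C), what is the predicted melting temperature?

74°C

Counting bases: T=4, A=7, G=9, C=4
AT pairs contribute 11, GC pairs contribute 13.
Tm = 2(11) + 4(13) = 22 + 52 = 74°C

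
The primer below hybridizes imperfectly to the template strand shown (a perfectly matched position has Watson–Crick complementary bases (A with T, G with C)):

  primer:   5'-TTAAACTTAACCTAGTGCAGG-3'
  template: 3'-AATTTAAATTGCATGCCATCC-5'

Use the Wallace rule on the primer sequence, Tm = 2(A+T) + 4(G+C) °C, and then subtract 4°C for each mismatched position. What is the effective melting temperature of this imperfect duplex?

38°C

Primer base counts: A=7, T=6, G=4, C=4 → A+T=13, G+C=8
Perfect-match Tm = 2(13) + 4(8) = 26 + 32 = 58°C
Mismatches (positions where the bases are not complementary): 5 (at positions 6, 12, 15, 16, 18)
Effective Tm = 58 − 5×4 = 58 − 20 = 38°C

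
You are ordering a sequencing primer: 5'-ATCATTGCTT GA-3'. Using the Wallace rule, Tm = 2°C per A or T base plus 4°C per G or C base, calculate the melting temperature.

Scanning the sequence gives G=2, T=5, A=3, C=2.
A+T = 8, G+C = 4
Tm = 4·4 + 2·8 = 16 + 16 = 32°C

32°C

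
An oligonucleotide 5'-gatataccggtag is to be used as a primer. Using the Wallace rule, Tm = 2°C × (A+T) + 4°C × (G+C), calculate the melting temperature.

38°C

Scanning the sequence gives C=2, T=3, A=4, G=4.
So N_AT = 7 and N_GC = 6.
Tm = 2(7) + 4(6) = 14 + 24 = 38°C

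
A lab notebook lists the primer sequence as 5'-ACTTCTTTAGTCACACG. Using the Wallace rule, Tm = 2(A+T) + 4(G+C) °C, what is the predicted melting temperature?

Counting bases: T=6, G=2, C=5, A=4
AT pairs contribute 10, GC pairs contribute 7.
Tm = 4·7 + 2·10 = 28 + 20 = 48°C

48°C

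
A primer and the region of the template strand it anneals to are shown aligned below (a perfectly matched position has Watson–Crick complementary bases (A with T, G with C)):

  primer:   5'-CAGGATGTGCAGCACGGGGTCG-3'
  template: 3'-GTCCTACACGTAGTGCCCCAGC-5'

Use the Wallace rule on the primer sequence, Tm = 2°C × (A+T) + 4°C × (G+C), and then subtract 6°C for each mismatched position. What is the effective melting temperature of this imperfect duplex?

68°C

Primer base counts: A=4, T=3, G=10, C=5 → A+T=7, G+C=15
Perfect-match Tm = 2(7) + 4(15) = 14 + 60 = 74°C
Mismatches (positions where the bases are not complementary): 1 (at position 12)
Effective Tm = 74 − 1×6 = 74 − 6 = 68°C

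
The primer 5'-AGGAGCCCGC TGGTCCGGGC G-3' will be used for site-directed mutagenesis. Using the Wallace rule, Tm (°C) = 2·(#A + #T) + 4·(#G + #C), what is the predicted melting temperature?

Scanning the sequence gives G=10, C=7, A=2, T=2.
So N_AT = 4 and N_GC = 17.
Tm = 2(4) + 4(17) = 8 + 68 = 76°C

76°C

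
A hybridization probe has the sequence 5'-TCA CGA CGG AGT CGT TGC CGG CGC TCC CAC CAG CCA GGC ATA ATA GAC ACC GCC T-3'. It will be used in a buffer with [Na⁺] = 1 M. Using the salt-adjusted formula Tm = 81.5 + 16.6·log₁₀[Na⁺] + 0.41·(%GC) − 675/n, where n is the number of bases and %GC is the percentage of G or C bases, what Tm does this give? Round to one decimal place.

Length n = 55. A=12, T=8, C=21, G=14
G+C = 35, so %GC = 35/55 × 100 = 63.636%
Salt term: 16.6 × (0) = 0
GC term: 0.41 × 63.636 = 26.091; length term: −675/55 = −12.273
Tm = 81.5 + (0) + 26.091 − 12.273 = 95.318 → 95.3°C

95.3°C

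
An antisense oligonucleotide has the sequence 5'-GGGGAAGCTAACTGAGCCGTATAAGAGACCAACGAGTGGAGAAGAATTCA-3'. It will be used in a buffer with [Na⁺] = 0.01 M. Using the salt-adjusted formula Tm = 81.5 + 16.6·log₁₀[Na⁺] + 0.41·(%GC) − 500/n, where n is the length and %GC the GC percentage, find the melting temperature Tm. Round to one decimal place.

58.0°C

Length n = 50. Base counts: T=7, C=8, G=16, A=19
G+C = 24, so %GC = 24/50 × 100 = 48%
Salt term: 16.6 × (-2) = -33.2
GC term: 0.41 × 48 = 19.68; length term: −500/50 = −10
Tm = 81.5 + (-33.2) + 19.68 − 10 = 57.98 → 58.0°C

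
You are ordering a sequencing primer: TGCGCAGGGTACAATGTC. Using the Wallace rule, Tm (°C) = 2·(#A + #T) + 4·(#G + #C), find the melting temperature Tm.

56°C

Scanning the sequence gives A=4, T=4, C=4, G=6.
AT pairs contribute 8, GC pairs contribute 10.
Tm = 2×8 + 4×10 = 56°C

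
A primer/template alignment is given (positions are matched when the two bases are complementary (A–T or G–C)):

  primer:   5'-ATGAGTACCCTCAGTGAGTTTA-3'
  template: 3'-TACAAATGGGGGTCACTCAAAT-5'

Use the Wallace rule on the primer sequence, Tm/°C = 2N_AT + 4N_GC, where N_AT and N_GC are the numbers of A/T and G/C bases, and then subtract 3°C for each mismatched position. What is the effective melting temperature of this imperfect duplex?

53°C

Primer base counts: A=6, T=7, G=5, C=4 → A+T=13, G+C=9
Perfect-match Tm = 2(13) + 4(9) = 26 + 36 = 62°C
Mismatches (positions where the bases are not complementary): 3 (at positions 4, 5, 11)
Effective Tm = 62 − 3×3 = 62 − 9 = 53°C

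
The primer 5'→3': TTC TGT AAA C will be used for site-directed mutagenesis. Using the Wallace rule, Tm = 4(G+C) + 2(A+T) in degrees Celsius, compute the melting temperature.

26°C

T=4, G=1, A=3, C=2
AT pairs contribute 7, GC pairs contribute 3.
Tm = 2×7 + 4×3 = 26°C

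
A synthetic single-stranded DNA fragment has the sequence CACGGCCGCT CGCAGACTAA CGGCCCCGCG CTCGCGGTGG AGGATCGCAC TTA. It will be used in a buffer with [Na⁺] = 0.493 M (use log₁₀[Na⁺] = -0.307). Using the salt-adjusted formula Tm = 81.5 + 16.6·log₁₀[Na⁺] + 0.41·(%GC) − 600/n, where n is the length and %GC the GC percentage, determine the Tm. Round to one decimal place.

93.7°C

Length n = 53. Base counts: C=20, G=17, A=9, T=7
G+C = 37, so %GC = 37/53 × 100 = 69.811%
Salt term: 16.6 × (-0.307) = -5.096
GC term: 0.41 × 69.811 = 28.623; length term: −600/53 = −11.321
Tm = 81.5 + (-5.096) + 28.623 − 11.321 = 93.706 → 93.7°C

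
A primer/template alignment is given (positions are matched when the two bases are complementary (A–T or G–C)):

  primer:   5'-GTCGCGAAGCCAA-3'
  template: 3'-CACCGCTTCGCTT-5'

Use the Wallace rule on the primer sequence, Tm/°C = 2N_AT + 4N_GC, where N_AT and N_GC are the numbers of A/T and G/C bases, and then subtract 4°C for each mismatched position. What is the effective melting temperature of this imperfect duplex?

Primer base counts: A=4, T=1, G=4, C=4 → A+T=5, G+C=8
Perfect-match Tm = 2(5) + 4(8) = 10 + 32 = 42°C
Mismatches (positions where the bases are not complementary): 2 (at positions 3, 11)
Effective Tm = 42 − 2×4 = 42 − 8 = 34°C

34°C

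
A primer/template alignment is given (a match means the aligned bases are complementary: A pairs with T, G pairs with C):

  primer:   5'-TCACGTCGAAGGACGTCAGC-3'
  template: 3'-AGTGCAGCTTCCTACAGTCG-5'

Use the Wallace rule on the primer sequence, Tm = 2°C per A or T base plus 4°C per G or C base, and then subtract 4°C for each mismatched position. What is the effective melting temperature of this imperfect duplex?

Primer base counts: A=5, T=3, G=6, C=6 → A+T=8, G+C=12
Perfect-match Tm = 2(8) + 4(12) = 16 + 48 = 64°C
Mismatches (positions where the bases are not complementary): 1 (at position 14)
Effective Tm = 64 − 1×4 = 64 − 4 = 60°C

60°C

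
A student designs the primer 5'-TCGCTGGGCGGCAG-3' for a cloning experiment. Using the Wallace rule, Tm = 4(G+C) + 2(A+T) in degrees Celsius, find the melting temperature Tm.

Counting bases: T=2, A=1, G=7, C=4
So N_AT = 3 and N_GC = 11.
Tm = 2×3 + 4×11 = 50°C

50°C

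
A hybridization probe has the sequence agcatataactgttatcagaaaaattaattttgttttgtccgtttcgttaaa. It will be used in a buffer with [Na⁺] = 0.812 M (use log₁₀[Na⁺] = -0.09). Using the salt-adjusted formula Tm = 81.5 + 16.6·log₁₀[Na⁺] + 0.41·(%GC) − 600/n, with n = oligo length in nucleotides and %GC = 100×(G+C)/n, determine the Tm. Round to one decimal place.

Length n = 52. Scanning the sequence gives A=17, G=7, C=6, T=22.
G+C = 13, so %GC = 13/52 × 100 = 25%
Salt term: 16.6 × (-0.09) = -1.494
GC term: 0.41 × 25 = 10.25; length term: −600/52 = −11.538
Tm = 81.5 + (-1.494) + 10.25 − 11.538 = 78.718 → 78.7°C

78.7°C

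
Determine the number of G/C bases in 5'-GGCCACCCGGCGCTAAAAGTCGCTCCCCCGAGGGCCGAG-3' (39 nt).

T=3, G=13, C=16, A=7
Total G or C: 13 + 16 = 29

29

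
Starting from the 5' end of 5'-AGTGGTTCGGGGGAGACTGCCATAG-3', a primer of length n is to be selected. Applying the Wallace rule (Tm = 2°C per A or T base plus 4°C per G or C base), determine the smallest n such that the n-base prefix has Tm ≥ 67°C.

n = 21

First 20 bases: AGTGGTTCGGGGGAGACTGC → Tm = 66°C (< 67°C)
First 21 bases: AGTGGTTCGGGGGAGACTGCC → Tm = 70°C (≥ 67°C)
Each additional base adds 2°C (A/T) or 4°C (G/C), so Tm is non-decreasing in n; n = 21 is the first length to reach 67°C.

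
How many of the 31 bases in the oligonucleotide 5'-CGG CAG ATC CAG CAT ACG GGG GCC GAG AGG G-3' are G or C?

G=14, C=8, T=2, A=7
G+C = 14 + 8 = 22

22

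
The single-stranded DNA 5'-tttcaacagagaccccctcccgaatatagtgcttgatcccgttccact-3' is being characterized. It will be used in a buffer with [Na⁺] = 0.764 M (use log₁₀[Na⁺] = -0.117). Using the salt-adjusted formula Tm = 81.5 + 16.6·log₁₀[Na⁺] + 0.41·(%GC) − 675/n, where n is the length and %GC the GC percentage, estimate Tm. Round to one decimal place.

Length n = 48. Counting bases: T=13, A=11, G=7, C=17
G+C = 24, so %GC = 24/48 × 100 = 50%
Salt term: 16.6 × (-0.117) = -1.942
GC term: 0.41 × 50 = 20.5; length term: −675/48 = −14.062
Tm = 81.5 + (-1.942) + 20.5 − 14.062 = 85.996 → 86.0°C

86.0°C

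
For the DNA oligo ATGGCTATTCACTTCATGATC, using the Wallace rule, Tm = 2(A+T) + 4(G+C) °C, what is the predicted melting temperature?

Base counts: C=5, G=3, T=8, A=5
So N_AT = 13 and N_GC = 8.
Tm = 2(13) + 4(8) = 26 + 32 = 58°C

58°C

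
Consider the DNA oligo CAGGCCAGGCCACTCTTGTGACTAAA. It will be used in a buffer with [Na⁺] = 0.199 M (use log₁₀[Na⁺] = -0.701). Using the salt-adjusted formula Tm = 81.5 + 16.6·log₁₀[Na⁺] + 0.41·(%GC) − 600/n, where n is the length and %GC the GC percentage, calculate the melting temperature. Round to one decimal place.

Length n = 26. Base counts: C=8, T=5, G=6, A=7
G+C = 14, so %GC = 14/26 × 100 = 53.846%
Salt term: 16.6 × (-0.701) = -11.637
GC term: 0.41 × 53.846 = 22.077; length term: −600/26 = −23.077
Tm = 81.5 + (-11.637) + 22.077 − 23.077 = 68.863 → 68.9°C

68.9°C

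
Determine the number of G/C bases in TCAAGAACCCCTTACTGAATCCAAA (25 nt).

Scanning the sequence gives G=2, C=8, A=10, T=5.
G+C = 2 + 8 = 10

10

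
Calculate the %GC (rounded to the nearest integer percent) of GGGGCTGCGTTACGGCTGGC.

75%

C=5, G=10, T=4, A=1
G+C = 10 + 5 = 15 out of 20 bases
%GC = 15/20 × 100 = 75% ≈ 75%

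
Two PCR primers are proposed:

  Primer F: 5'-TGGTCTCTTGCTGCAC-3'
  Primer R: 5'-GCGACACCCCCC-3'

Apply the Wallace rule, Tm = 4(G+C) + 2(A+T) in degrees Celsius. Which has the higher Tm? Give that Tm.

Primer F: A+T=7, G+C=9 → Tm = 2(7)+4(9) = 50°C
Primer R: A+T=2, G+C=10 → Tm = 2(2)+4(10) = 44°C
50°C vs 44°C → primer F is higher.

Primer F, 50°C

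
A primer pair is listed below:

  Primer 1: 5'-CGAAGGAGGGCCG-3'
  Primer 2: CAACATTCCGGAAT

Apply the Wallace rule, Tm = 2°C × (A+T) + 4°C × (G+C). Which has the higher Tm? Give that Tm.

Primer 1: A+T=3, G+C=10 → Tm = 2(3)+4(10) = 46°C
Primer 2: A+T=8, G+C=6 → Tm = 2(8)+4(6) = 40°C
46°C vs 40°C → primer 1 is higher.

Primer 1, 46°C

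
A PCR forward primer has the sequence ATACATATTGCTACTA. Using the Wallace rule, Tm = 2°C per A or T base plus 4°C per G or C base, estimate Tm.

C=3, A=6, T=6, G=1
A+T = 12, G+C = 4
Tm = 2×12 + 4×4 = 40°C

40°C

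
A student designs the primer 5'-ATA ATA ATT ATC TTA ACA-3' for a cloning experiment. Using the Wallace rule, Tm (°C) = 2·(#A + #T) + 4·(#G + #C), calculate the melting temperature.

C=2, A=9, T=7, G=0
So N_AT = 16 and N_GC = 2.
Tm = 2×16 + 4×2 = 40°C

40°C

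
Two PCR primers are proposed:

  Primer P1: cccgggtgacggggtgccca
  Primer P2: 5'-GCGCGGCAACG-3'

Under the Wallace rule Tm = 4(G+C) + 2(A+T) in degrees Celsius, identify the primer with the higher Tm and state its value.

Primer P1, 72°C

Primer P1: A+T=4, G+C=16 → Tm = 2(4)+4(16) = 72°C
Primer P2: A+T=2, G+C=9 → Tm = 2(2)+4(9) = 40°C
72°C vs 40°C → primer P1 is higher.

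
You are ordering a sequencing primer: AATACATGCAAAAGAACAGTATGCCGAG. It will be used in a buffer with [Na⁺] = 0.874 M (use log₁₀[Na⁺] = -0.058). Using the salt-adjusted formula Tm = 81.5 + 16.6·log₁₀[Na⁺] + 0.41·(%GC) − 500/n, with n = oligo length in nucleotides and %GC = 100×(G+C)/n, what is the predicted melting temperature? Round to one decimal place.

Length n = 28. Scanning the sequence gives A=13, C=5, G=6, T=4.
G+C = 11, so %GC = 11/28 × 100 = 39.286%
Salt term: 16.6 × (-0.058) = -0.963
GC term: 0.41 × 39.286 = 16.107; length term: −500/28 = −17.857
Tm = 81.5 + (-0.963) + 16.107 − 17.857 = 78.787 → 78.8°C

78.8°C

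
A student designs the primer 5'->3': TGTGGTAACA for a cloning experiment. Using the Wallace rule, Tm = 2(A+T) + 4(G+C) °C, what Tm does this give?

Scanning the sequence gives C=1, T=3, A=3, G=3.
So N_AT = 6 and N_GC = 4.
Tm = 2(6) + 4(4) = 12 + 16 = 28°C

28°C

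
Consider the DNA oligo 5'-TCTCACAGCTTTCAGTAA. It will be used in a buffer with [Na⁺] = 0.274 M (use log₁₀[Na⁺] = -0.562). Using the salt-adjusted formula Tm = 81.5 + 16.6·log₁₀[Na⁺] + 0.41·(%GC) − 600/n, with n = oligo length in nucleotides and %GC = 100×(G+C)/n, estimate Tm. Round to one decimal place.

54.8°C

Length n = 18. A=5, C=5, G=2, T=6
G+C = 7, so %GC = 7/18 × 100 = 38.889%
Salt term: 16.6 × (-0.562) = -9.329
GC term: 0.41 × 38.889 = 15.944; length term: −600/18 = −33.333
Tm = 81.5 + (-9.329) + 15.944 − 33.333 = 54.782 → 54.8°C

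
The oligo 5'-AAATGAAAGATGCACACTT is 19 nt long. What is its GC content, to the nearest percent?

Scanning the sequence gives T=4, G=3, A=9, C=3.
G+C = 3 + 3 = 6 out of 19 bases
%GC = 6/19 × 100 = 31.58% ≈ 32%

32%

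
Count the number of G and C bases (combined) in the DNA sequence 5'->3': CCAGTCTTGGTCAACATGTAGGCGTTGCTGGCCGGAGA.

Base counts: A=7, T=9, C=9, G=13
Total G or C: 13 + 9 = 22

22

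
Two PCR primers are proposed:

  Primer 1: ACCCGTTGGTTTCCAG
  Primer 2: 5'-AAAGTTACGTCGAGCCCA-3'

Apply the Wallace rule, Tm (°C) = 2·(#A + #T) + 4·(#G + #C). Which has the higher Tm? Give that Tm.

Primer 1: A+T=7, G+C=9 → Tm = 2(7)+4(9) = 50°C
Primer 2: A+T=9, G+C=9 → Tm = 2(9)+4(9) = 54°C
50°C vs 54°C → primer 2 is higher.

Primer 2, 54°C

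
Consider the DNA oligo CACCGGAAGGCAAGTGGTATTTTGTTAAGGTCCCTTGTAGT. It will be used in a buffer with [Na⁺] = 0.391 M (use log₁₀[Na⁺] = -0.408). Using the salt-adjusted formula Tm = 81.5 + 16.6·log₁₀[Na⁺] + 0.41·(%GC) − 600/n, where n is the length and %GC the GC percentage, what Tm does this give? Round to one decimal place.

79.1°C

Length n = 41. Base counts: G=12, T=13, A=9, C=7
G+C = 19, so %GC = 19/41 × 100 = 46.341%
Salt term: 16.6 × (-0.408) = -6.773
GC term: 0.41 × 46.341 = 19; length term: −600/41 = −14.634
Tm = 81.5 + (-6.773) + 19 − 14.634 = 79.093 → 79.1°C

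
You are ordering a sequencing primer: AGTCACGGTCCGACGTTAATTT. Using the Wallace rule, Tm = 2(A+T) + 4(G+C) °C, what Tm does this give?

Scanning the sequence gives C=5, T=7, G=5, A=5.
A+T = 12, G+C = 10
Tm = 2(12) + 4(10) = 24 + 40 = 64°C

64°C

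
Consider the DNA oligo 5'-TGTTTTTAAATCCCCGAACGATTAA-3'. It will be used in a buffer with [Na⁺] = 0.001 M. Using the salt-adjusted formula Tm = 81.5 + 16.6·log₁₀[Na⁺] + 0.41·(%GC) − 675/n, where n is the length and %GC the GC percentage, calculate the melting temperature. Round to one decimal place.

Length n = 25. C=5, G=3, T=9, A=8
G+C = 8, so %GC = 8/25 × 100 = 32%
Salt term: 16.6 × (-3) = -49.8
GC term: 0.41 × 32 = 13.12; length term: −675/25 = −27
Tm = 81.5 + (-49.8) + 13.12 − 27 = 17.82 → 17.8°C

17.8°C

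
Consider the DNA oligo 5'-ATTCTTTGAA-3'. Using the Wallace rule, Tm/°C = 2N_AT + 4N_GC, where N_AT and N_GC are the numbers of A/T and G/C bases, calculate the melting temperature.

Counting bases: C=1, G=1, T=5, A=3
A+T = 8, G+C = 2
Tm = 2(8) + 4(2) = 16 + 8 = 24°C

24°C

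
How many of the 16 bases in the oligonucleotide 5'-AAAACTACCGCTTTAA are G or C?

5

C=4, A=7, T=4, G=1
G+C = 1 + 4 = 5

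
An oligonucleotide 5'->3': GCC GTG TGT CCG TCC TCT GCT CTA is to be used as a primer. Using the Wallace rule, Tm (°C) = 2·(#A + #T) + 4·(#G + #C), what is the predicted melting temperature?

78°C

G=6, C=9, A=1, T=8
A+T = 9, G+C = 15
Tm = 4·15 + 2·9 = 60 + 18 = 78°C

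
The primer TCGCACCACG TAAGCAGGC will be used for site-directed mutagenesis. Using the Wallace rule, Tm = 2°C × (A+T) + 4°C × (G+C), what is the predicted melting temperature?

62°C

Base counts: T=2, G=5, C=7, A=5
A+T = 7, G+C = 12
Tm = 2(7) + 4(12) = 14 + 48 = 62°C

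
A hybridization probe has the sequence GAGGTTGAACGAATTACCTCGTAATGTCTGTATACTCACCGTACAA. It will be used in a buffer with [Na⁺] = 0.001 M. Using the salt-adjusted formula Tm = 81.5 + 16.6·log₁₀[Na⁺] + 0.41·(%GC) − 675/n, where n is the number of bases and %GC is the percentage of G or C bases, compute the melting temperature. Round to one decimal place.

Length n = 46. A=14, T=13, G=9, C=10
G+C = 19, so %GC = 19/46 × 100 = 41.304%
Salt term: 16.6 × (-3) = -49.8
GC term: 0.41 × 41.304 = 16.935; length term: −675/46 = −14.674
Tm = 81.5 + (-49.8) + 16.935 − 14.674 = 33.961 → 34.0°C

34.0°C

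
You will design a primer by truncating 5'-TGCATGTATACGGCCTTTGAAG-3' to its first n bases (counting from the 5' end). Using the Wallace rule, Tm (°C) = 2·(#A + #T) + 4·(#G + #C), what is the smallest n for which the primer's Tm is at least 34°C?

First 11 bases: TGCATGTATAC → Tm = 30°C (< 34°C)
First 12 bases: TGCATGTATACG → Tm = 34°C (≥ 34°C)
Since every base adds ≥2°C, Tm only increases with n, so the threshold is first crossed at n = 12.

n = 12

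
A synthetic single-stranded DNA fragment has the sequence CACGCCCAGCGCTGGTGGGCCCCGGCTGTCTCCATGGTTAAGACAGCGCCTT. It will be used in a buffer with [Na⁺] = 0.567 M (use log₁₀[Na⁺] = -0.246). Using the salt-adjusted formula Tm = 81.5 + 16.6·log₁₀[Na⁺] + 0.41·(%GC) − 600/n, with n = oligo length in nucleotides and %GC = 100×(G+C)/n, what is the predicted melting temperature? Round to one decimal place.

93.5°C

Length n = 52. T=10, G=16, C=19, A=7
G+C = 35, so %GC = 35/52 × 100 = 67.308%
Salt term: 16.6 × (-0.246) = -4.084
GC term: 0.41 × 67.308 = 27.596; length term: −600/52 = −11.538
Tm = 81.5 + (-4.084) + 27.596 − 11.538 = 93.474 → 93.5°C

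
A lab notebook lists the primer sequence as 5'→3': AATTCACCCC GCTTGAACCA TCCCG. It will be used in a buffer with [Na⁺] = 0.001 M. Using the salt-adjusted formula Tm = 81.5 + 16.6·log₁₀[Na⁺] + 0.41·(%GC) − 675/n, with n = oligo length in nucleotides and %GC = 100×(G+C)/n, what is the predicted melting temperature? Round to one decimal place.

Length n = 25. A=6, T=5, C=11, G=3
G+C = 14, so %GC = 14/25 × 100 = 56%
Salt term: 16.6 × (-3) = -49.8
GC term: 0.41 × 56 = 22.96; length term: −675/25 = −27
Tm = 81.5 + (-49.8) + 22.96 − 27 = 27.66 → 27.7°C

27.7°C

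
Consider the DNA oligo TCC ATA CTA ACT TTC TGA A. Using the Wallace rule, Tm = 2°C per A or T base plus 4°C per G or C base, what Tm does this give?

Counting bases: T=7, C=5, G=1, A=6
AT pairs contribute 13, GC pairs contribute 6.
Tm = 4·6 + 2·13 = 24 + 26 = 50°C

50°C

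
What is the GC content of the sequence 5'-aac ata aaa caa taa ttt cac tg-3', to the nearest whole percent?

Base counts: T=6, A=12, G=1, C=4
G+C = 1 + 4 = 5 out of 23 bases
%GC = 5/23 × 100 = 21.74% ≈ 22%

22%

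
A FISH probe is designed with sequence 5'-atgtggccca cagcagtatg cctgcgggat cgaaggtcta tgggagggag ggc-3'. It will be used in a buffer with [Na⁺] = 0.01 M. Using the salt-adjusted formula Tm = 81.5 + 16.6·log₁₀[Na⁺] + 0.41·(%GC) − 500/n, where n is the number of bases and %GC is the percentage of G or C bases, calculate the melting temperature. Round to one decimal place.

64.4°C

Length n = 53. Base counts: T=9, C=11, G=22, A=11
G+C = 33, so %GC = 33/53 × 100 = 62.264%
Salt term: 16.6 × (-2) = -33.2
GC term: 0.41 × 62.264 = 25.528; length term: −500/53 = −9.434
Tm = 81.5 + (-33.2) + 25.528 − 9.434 = 64.394 → 64.4°C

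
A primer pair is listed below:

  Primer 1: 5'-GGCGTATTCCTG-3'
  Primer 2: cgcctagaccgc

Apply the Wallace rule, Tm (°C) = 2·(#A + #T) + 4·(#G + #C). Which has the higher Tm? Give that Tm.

Primer 1: A+T=5, G+C=7 → Tm = 2(5)+4(7) = 38°C
Primer 2: A+T=3, G+C=9 → Tm = 2(3)+4(9) = 42°C
38°C vs 42°C → primer 2 is higher.

Primer 2, 42°C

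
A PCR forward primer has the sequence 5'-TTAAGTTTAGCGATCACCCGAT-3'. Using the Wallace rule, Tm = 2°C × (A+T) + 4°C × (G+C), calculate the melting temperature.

62°C

Counting bases: T=7, A=6, C=5, G=4
AT pairs contribute 13, GC pairs contribute 9.
Tm = 2×13 + 4×9 = 62°C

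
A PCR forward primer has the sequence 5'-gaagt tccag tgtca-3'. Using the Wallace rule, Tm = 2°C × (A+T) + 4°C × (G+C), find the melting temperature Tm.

Scanning the sequence gives C=3, G=4, A=4, T=4.
AT pairs contribute 8, GC pairs contribute 7.
Tm = 2(8) + 4(7) = 16 + 28 = 44°C

44°C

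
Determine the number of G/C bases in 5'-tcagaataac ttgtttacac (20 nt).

Base counts: A=7, G=2, T=7, C=4
Total G or C: 2 + 4 = 6

6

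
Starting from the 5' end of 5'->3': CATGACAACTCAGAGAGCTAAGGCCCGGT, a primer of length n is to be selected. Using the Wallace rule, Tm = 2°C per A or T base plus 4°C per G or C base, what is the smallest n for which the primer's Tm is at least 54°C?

n = 18

First 17 bases: CATGACAACTCAGAGAG → Tm = 50°C (< 54°C)
First 18 bases: CATGACAACTCAGAGAGC → Tm = 54°C (≥ 54°C)
Since every base adds ≥2°C, Tm only increases with n, so the threshold is first crossed at n = 18.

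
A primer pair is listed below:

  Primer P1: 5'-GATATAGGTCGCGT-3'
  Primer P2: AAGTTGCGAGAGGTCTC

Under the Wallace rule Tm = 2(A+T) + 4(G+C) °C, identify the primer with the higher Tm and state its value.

Primer P2, 52°C

Primer P1: A+T=7, G+C=7 → Tm = 2(7)+4(7) = 42°C
Primer P2: A+T=8, G+C=9 → Tm = 2(8)+4(9) = 52°C
42°C vs 52°C → primer P2 is higher.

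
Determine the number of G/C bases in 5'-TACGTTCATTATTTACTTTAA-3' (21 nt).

Counting bases: T=11, G=1, C=3, A=6
G+C = 1 + 3 = 4

4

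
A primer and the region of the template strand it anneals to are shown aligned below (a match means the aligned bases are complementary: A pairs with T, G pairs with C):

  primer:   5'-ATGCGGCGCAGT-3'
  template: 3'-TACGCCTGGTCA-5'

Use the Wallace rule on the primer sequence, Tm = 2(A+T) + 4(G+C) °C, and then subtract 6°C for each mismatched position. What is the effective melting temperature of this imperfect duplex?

Primer base counts: A=2, T=2, G=5, C=3 → A+T=4, G+C=8
Perfect-match Tm = 2(4) + 4(8) = 8 + 32 = 40°C
Mismatches (positions where the bases are not complementary): 2 (at positions 7, 8)
Effective Tm = 40 − 2×6 = 40 − 12 = 28°C

28°C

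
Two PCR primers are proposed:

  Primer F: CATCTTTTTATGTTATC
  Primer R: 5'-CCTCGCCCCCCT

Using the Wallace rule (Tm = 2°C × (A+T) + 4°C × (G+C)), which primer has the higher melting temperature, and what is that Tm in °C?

Primer F: A+T=13, G+C=4 → Tm = 2(13)+4(4) = 42°C
Primer R: A+T=2, G+C=10 → Tm = 2(2)+4(10) = 44°C
42°C vs 44°C → primer R is higher.

Primer R, 44°C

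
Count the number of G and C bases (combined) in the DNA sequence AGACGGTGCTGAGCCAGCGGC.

Counting bases: T=2, A=4, C=6, G=9
G+C = 9 + 6 = 15

15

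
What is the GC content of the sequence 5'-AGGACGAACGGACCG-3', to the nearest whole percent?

67%

Scanning the sequence gives C=4, T=0, A=5, G=6.
G+C = 6 + 4 = 10 out of 15 bases
%GC = 10/15 × 100 = 66.67% ≈ 67%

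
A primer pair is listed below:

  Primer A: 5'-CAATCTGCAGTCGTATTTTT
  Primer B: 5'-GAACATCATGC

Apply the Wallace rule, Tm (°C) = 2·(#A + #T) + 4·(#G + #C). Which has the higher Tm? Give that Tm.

Primer A: A+T=13, G+C=7 → Tm = 2(13)+4(7) = 54°C
Primer B: A+T=6, G+C=5 → Tm = 2(6)+4(5) = 32°C
54°C vs 32°C → primer A is higher.

Primer A, 54°C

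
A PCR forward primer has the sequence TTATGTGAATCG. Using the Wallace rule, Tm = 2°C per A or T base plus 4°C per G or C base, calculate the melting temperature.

32°C

Scanning the sequence gives C=1, G=3, A=3, T=5.
AT pairs contribute 8, GC pairs contribute 4.
Tm = 4·4 + 2·8 = 16 + 16 = 32°C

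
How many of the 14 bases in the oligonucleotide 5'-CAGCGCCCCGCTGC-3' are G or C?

12

Base counts: A=1, G=4, T=1, C=8
G+C = 4 + 8 = 12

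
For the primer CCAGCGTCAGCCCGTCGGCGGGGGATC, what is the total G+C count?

21

Counting bases: A=3, C=10, G=11, T=3
G+C = 11 + 10 = 21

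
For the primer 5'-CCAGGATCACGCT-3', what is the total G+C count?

G=3, A=3, C=5, T=2
Total G or C: 3 + 5 = 8

8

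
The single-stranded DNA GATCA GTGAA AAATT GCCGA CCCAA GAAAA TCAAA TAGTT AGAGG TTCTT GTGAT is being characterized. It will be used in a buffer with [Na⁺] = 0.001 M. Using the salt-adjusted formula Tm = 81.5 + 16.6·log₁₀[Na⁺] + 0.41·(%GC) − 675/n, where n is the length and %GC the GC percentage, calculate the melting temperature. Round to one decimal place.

Length n = 55. Base counts: T=14, C=8, A=21, G=12
G+C = 20, so %GC = 20/55 × 100 = 36.364%
Salt term: 16.6 × (-3) = -49.8
GC term: 0.41 × 36.364 = 14.909; length term: −675/55 = −12.273
Tm = 81.5 + (-49.8) + 14.909 − 12.273 = 34.336 → 34.3°C

34.3°C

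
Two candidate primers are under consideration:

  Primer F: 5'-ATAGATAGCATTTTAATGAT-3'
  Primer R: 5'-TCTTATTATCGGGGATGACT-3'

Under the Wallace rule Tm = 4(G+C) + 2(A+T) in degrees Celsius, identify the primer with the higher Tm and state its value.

Primer R, 56°C

Primer F: A+T=16, G+C=4 → Tm = 2(16)+4(4) = 48°C
Primer R: A+T=12, G+C=8 → Tm = 2(12)+4(8) = 56°C
48°C vs 56°C → primer R is higher.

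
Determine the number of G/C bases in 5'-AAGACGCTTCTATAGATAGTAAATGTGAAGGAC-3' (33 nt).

T=8, A=13, C=4, G=8
G+C = 8 + 4 = 12

12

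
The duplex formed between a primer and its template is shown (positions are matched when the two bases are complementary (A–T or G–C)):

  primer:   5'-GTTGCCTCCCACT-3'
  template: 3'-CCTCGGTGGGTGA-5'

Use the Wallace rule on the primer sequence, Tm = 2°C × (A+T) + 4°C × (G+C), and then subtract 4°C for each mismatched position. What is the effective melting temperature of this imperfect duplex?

Primer base counts: A=1, T=4, G=2, C=6 → A+T=5, G+C=8
Perfect-match Tm = 2(5) + 4(8) = 10 + 32 = 42°C
Mismatches (positions where the bases are not complementary): 3 (at positions 2, 3, 7)
Effective Tm = 42 − 3×4 = 42 − 12 = 30°C

30°C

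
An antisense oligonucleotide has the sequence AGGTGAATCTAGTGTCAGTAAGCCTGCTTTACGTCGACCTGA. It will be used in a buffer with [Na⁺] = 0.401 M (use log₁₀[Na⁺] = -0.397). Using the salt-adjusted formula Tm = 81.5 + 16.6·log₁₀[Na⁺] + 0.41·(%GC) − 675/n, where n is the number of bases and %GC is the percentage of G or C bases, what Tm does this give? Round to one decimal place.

Length n = 42. Scanning the sequence gives T=12, G=11, C=9, A=10.
G+C = 20, so %GC = 20/42 × 100 = 47.619%
Salt term: 16.6 × (-0.397) = -6.59
GC term: 0.41 × 47.619 = 19.524; length term: −675/42 = −16.071
Tm = 81.5 + (-6.59) + 19.524 − 16.071 = 78.363 → 78.4°C

78.4°C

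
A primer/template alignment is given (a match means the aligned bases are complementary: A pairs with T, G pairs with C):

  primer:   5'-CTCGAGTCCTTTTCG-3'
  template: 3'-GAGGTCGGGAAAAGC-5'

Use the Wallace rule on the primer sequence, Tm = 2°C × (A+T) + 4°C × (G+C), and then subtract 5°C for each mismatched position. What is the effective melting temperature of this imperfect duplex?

Primer base counts: A=1, T=6, G=3, C=5 → A+T=7, G+C=8
Perfect-match Tm = 2(7) + 4(8) = 14 + 32 = 46°C
Mismatches (positions where the bases are not complementary): 2 (at positions 4, 7)
Effective Tm = 46 − 2×5 = 46 − 10 = 36°C

36°C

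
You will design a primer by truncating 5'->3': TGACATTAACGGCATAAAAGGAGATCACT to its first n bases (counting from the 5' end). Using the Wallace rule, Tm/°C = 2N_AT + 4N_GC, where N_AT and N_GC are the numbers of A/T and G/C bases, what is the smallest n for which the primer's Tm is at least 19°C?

n = 8

First 7 bases: TGACATT → Tm = 18°C (< 19°C)
First 8 bases: TGACATTA → Tm = 20°C (≥ 19°C)
Each additional base adds 2°C (A/T) or 4°C (G/C), so Tm is non-decreasing in n; n = 8 is the first length to reach 19°C.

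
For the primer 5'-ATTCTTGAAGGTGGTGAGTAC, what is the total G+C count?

9

C=2, A=5, G=7, T=7
Total G or C: 7 + 2 = 9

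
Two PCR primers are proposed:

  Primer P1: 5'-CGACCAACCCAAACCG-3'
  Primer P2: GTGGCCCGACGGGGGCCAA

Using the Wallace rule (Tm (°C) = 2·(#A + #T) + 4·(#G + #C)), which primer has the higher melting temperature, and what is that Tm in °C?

Primer P2, 68°C

Primer P1: A+T=6, G+C=10 → Tm = 2(6)+4(10) = 52°C
Primer P2: A+T=4, G+C=15 → Tm = 2(4)+4(15) = 68°C
52°C vs 68°C → primer P2 is higher.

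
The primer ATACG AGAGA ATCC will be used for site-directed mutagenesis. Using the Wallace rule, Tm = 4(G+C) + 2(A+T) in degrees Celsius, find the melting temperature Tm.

Scanning the sequence gives A=6, G=3, T=2, C=3.
AT pairs contribute 8, GC pairs contribute 6.
Tm = 2×8 + 4×6 = 40°C

40°C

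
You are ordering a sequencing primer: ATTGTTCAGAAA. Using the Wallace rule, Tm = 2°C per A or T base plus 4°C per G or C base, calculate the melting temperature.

30°C

C=1, T=4, A=5, G=2
AT pairs contribute 9, GC pairs contribute 3.
Tm = 2×9 + 4×3 = 30°C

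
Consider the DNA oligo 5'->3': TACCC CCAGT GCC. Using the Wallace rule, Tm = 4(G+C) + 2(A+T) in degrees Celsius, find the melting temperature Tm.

44°C

T=2, C=7, A=2, G=2
So N_AT = 4 and N_GC = 9.
Tm = 4·9 + 2·4 = 36 + 8 = 44°C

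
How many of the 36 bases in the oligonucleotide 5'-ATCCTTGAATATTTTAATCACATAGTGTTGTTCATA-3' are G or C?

9

Base counts: A=11, T=16, C=5, G=4
Total G or C: 4 + 5 = 9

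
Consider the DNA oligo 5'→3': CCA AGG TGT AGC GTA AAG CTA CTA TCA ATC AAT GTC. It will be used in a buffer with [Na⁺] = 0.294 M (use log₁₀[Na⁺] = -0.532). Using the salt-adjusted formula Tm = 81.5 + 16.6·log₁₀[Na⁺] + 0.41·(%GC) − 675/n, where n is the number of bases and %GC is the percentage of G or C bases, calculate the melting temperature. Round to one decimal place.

Length n = 36. Counting bases: C=8, A=12, T=9, G=7
G+C = 15, so %GC = 15/36 × 100 = 41.667%
Salt term: 16.6 × (-0.532) = -8.831
GC term: 0.41 × 41.667 = 17.083; length term: −675/36 = −18.75
Tm = 81.5 + (-8.831) + 17.083 − 18.75 = 71.002 → 71.0°C

71.0°C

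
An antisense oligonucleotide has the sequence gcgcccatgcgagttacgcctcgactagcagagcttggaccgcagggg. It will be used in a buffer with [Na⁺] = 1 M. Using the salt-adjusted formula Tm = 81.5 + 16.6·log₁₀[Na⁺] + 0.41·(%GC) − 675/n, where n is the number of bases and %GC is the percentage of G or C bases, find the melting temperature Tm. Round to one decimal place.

94.8°C

Length n = 48. T=7, G=17, A=9, C=15
G+C = 32, so %GC = 32/48 × 100 = 66.667%
Salt term: 16.6 × (0) = 0
GC term: 0.41 × 66.667 = 27.333; length term: −675/48 = −14.062
Tm = 81.5 + (0) + 27.333 − 14.062 = 94.771 → 94.8°C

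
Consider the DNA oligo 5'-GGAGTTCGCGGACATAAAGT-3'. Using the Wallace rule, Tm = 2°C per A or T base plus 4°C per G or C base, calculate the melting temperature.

Scanning the sequence gives G=7, T=4, A=6, C=3.
AT pairs contribute 10, GC pairs contribute 10.
Tm = 2×10 + 4×10 = 60°C

60°C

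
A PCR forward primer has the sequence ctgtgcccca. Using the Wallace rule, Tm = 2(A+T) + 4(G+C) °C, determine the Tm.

34°C

Base counts: G=2, A=1, C=5, T=2
AT pairs contribute 3, GC pairs contribute 7.
Tm = 2×3 + 4×7 = 34°C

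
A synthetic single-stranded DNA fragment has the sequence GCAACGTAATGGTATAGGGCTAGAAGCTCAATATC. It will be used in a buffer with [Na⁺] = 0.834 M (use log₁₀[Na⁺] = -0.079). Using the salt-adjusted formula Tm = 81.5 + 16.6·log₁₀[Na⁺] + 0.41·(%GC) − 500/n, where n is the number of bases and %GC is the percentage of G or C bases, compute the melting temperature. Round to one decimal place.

Length n = 35. Base counts: C=6, A=12, T=8, G=9
G+C = 15, so %GC = 15/35 × 100 = 42.857%
Salt term: 16.6 × (-0.079) = -1.311
GC term: 0.41 × 42.857 = 17.571; length term: −500/35 = −14.286
Tm = 81.5 + (-1.311) + 17.571 − 14.286 = 83.474 → 83.5°C

83.5°C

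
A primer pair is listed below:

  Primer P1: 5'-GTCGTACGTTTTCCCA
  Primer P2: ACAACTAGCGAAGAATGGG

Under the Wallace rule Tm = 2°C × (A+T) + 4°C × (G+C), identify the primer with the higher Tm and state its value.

Primer P1: A+T=8, G+C=8 → Tm = 2(8)+4(8) = 48°C
Primer P2: A+T=10, G+C=9 → Tm = 2(10)+4(9) = 56°C
48°C vs 56°C → primer P2 is higher.

Primer P2, 56°C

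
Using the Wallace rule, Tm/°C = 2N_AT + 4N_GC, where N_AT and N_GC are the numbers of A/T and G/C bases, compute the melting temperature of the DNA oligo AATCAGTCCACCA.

38°C

Scanning the sequence gives T=2, G=1, C=5, A=5.
AT pairs contribute 7, GC pairs contribute 6.
Tm = 2×7 + 4×6 = 38°C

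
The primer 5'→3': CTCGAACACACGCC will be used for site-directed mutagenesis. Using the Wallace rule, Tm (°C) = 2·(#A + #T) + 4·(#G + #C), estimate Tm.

46°C

T=1, C=7, A=4, G=2
So N_AT = 5 and N_GC = 9.
Tm = 2×5 + 4×9 = 46°C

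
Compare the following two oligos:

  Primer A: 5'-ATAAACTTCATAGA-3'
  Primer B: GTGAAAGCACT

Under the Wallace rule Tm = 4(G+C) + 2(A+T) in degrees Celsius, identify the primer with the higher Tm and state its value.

Primer A: A+T=11, G+C=3 → Tm = 2(11)+4(3) = 34°C
Primer B: A+T=6, G+C=5 → Tm = 2(6)+4(5) = 32°C
34°C vs 32°C → primer A is higher.

Primer A, 34°C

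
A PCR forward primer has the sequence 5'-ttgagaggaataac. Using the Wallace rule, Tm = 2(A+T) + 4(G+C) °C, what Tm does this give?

38°C

Base counts: G=4, C=1, A=6, T=3
So N_AT = 9 and N_GC = 5.
Tm = 4·5 + 2·9 = 20 + 18 = 38°C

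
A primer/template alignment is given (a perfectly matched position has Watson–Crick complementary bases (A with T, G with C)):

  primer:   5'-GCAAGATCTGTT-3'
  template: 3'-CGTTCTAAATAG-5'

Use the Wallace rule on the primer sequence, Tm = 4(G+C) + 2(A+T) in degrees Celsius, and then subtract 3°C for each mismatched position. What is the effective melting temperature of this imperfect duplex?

25°C

Primer base counts: A=3, T=4, G=3, C=2 → A+T=7, G+C=5
Perfect-match Tm = 2(7) + 4(5) = 14 + 20 = 34°C
Mismatches (positions where the bases are not complementary): 3 (at positions 8, 10, 12)
Effective Tm = 34 − 3×3 = 34 − 9 = 25°C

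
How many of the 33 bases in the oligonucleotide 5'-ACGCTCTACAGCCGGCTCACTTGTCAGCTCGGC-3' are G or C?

Base counts: G=8, T=7, A=5, C=13
Total G or C: 8 + 13 = 21

21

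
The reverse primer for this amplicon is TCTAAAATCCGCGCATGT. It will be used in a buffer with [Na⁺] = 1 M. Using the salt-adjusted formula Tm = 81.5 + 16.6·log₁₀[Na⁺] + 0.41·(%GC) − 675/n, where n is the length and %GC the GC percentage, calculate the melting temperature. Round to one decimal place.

Length n = 18. Counting bases: T=5, G=3, A=5, C=5
G+C = 8, so %GC = 8/18 × 100 = 44.444%
Salt term: 16.6 × (0) = 0
GC term: 0.41 × 44.444 = 18.222; length term: −675/18 = −37.5
Tm = 81.5 + (0) + 18.222 − 37.5 = 62.222 → 62.2°C

62.2°C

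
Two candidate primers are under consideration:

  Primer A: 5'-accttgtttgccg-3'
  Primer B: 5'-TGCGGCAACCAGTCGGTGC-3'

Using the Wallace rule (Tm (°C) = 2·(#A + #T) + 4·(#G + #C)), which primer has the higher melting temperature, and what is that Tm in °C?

Primer B, 64°C

Primer A: A+T=6, G+C=7 → Tm = 2(6)+4(7) = 40°C
Primer B: A+T=6, G+C=13 → Tm = 2(6)+4(13) = 64°C
40°C vs 64°C → primer B is higher.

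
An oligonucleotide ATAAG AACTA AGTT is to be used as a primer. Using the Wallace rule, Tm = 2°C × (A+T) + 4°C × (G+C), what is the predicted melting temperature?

34°C

Counting bases: C=1, T=4, G=2, A=7
AT pairs contribute 11, GC pairs contribute 3.
Tm = 2×11 + 4×3 = 34°C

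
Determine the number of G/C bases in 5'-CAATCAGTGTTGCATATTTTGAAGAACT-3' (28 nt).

Counting bases: C=4, A=9, G=5, T=10
Total G or C: 5 + 4 = 9

9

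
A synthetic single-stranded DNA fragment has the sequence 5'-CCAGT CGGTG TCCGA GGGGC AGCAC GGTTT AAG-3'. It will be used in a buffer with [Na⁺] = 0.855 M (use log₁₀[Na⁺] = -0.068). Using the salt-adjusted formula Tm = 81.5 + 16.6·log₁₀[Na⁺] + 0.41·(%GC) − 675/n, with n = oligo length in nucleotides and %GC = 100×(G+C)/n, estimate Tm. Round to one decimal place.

Length n = 33. Scanning the sequence gives C=8, G=13, A=6, T=6.
G+C = 21, so %GC = 21/33 × 100 = 63.636%
Salt term: 16.6 × (-0.068) = -1.129
GC term: 0.41 × 63.636 = 26.091; length term: −675/33 = −20.455
Tm = 81.5 + (-1.129) + 26.091 − 20.455 = 86.007 → 86.0°C

86.0°C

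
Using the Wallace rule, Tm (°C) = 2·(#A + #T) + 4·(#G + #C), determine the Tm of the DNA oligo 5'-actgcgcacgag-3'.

Scanning the sequence gives C=4, G=4, A=3, T=1.
So N_AT = 4 and N_GC = 8.
Tm = 2(4) + 4(8) = 8 + 32 = 40°C

40°C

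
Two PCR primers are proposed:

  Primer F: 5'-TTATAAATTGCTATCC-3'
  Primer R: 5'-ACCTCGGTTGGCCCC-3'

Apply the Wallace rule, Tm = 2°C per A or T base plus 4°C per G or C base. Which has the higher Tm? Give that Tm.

Primer R, 52°C

Primer F: A+T=12, G+C=4 → Tm = 2(12)+4(4) = 40°C
Primer R: A+T=4, G+C=11 → Tm = 2(4)+4(11) = 52°C
40°C vs 52°C → primer R is higher.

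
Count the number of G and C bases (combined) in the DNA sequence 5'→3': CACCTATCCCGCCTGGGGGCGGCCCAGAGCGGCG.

Scanning the sequence gives C=14, A=4, T=3, G=13.
G+C = 13 + 14 = 27

27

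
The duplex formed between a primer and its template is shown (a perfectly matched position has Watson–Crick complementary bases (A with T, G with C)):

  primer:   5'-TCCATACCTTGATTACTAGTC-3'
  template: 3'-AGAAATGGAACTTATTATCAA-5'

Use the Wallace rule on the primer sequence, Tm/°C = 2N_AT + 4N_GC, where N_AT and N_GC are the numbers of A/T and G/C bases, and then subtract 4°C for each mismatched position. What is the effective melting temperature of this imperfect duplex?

Primer base counts: A=5, T=8, G=2, C=6 → A+T=13, G+C=8
Perfect-match Tm = 2(13) + 4(8) = 26 + 32 = 58°C
Mismatches (positions where the bases are not complementary): 5 (at positions 3, 4, 13, 16, 21)
Effective Tm = 58 − 5×4 = 58 − 20 = 38°C

38°C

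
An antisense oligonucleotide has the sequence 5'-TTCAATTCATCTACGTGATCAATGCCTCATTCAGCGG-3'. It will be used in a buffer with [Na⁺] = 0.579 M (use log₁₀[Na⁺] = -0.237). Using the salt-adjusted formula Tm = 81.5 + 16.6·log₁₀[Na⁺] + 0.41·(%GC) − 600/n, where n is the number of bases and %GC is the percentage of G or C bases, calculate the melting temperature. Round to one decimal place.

Length n = 37. C=10, G=6, A=9, T=12
G+C = 16, so %GC = 16/37 × 100 = 43.243%
Salt term: 16.6 × (-0.237) = -3.934
GC term: 0.41 × 43.243 = 17.73; length term: −600/37 = −16.216
Tm = 81.5 + (-3.934) + 17.73 − 16.216 = 79.08 → 79.1°C

79.1°C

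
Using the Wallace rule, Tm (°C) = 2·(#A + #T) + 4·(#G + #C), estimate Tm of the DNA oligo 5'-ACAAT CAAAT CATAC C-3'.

42°C

G=0, C=5, A=8, T=3
A+T = 11, G+C = 5
Tm = 2×11 + 4×5 = 42°C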